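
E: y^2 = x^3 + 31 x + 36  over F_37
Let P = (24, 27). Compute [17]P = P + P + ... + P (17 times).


k = 17 = 10001_2 (binary, LSB first: 10001)
Double-and-add from P = (24, 27):
  bit 0 = 1: acc = O + (24, 27) = (24, 27)
  bit 1 = 0: acc unchanged = (24, 27)
  bit 2 = 0: acc unchanged = (24, 27)
  bit 3 = 0: acc unchanged = (24, 27)
  bit 4 = 1: acc = (24, 27) + (13, 34) = (16, 15)

17P = (16, 15)


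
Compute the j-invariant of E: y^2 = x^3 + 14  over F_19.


Delta = -16(4 a^3 + 27 b^2) mod 19 = 11
-1728 * (4 a)^3 = -1728 * (4*0)^3 mod 19 = 0
j = 0 * 11^(-1) mod 19 = 0

j = 0 (mod 19)


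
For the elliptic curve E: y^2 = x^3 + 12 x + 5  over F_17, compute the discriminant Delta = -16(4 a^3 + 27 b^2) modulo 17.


4 a^3 + 27 b^2 = 4*12^3 + 27*5^2 = 6912 + 675 = 7587
Delta = -16 * (7587) = -121392
Delta mod 17 = 5

Delta = 5 (mod 17)


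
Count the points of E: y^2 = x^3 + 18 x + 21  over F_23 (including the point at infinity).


For each x in F_23, count y with y^2 = x^3 + 18 x + 21 mod 23:
  x = 5: RHS = 6, y in [11, 12]  -> 2 point(s)
  x = 6: RHS = 0, y in [0]  -> 1 point(s)
  x = 11: RHS = 9, y in [3, 20]  -> 2 point(s)
  x = 14: RHS = 4, y in [2, 21]  -> 2 point(s)
  x = 15: RHS = 9, y in [3, 20]  -> 2 point(s)
  x = 16: RHS = 12, y in [9, 14]  -> 2 point(s)
  x = 18: RHS = 13, y in [6, 17]  -> 2 point(s)
  x = 19: RHS = 0, y in [0]  -> 1 point(s)
  x = 20: RHS = 9, y in [3, 20]  -> 2 point(s)
  x = 21: RHS = 0, y in [0]  -> 1 point(s)
  x = 22: RHS = 2, y in [5, 18]  -> 2 point(s)
Affine points: 19. Add the point at infinity: total = 20.

#E(F_23) = 20


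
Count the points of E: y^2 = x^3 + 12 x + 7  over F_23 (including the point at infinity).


For each x in F_23, count y with y^2 = x^3 + 12 x + 7 mod 23:
  x = 2: RHS = 16, y in [4, 19]  -> 2 point(s)
  x = 3: RHS = 1, y in [1, 22]  -> 2 point(s)
  x = 4: RHS = 4, y in [2, 21]  -> 2 point(s)
  x = 5: RHS = 8, y in [10, 13]  -> 2 point(s)
  x = 9: RHS = 16, y in [4, 19]  -> 2 point(s)
  x = 10: RHS = 0, y in [0]  -> 1 point(s)
  x = 12: RHS = 16, y in [4, 19]  -> 2 point(s)
  x = 17: RHS = 18, y in [8, 15]  -> 2 point(s)
  x = 18: RHS = 6, y in [11, 12]  -> 2 point(s)
  x = 20: RHS = 13, y in [6, 17]  -> 2 point(s)
Affine points: 19. Add the point at infinity: total = 20.

#E(F_23) = 20


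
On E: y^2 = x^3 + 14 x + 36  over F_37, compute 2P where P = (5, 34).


k = 2 = 10_2 (binary, LSB first: 01)
Double-and-add from P = (5, 34):
  bit 0 = 0: acc unchanged = O
  bit 1 = 1: acc = O + (24, 32) = (24, 32)

2P = (24, 32)


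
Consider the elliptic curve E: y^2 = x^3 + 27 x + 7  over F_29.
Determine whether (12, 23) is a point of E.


Check whether y^2 = x^3 + 27 x + 7 (mod 29) for (x, y) = (12, 23).
LHS: y^2 = 23^2 mod 29 = 7
RHS: x^3 + 27 x + 7 = 12^3 + 27*12 + 7 mod 29 = 0
LHS != RHS

No, not on the curve


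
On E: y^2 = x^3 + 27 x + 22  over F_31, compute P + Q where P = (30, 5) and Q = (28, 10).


P != Q, so use the chord formula.
s = (y2 - y1) / (x2 - x1) = (5) / (29) mod 31 = 13
x3 = s^2 - x1 - x2 mod 31 = 13^2 - 30 - 28 = 18
y3 = s (x1 - x3) - y1 mod 31 = 13 * (30 - 18) - 5 = 27

P + Q = (18, 27)


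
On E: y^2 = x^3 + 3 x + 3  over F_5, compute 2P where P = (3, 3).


Doubling: s = (3 x1^2 + a) / (2 y1)
s = (3*3^2 + 3) / (2*3) mod 5 = 0
x3 = s^2 - 2 x1 mod 5 = 0^2 - 2*3 = 4
y3 = s (x1 - x3) - y1 mod 5 = 0 * (3 - 4) - 3 = 2

2P = (4, 2)


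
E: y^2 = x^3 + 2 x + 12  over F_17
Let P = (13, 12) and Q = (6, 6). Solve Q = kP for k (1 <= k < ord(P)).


Enumerate multiples of P until we hit Q = (6, 6):
  1P = (13, 12)
  2P = (16, 3)
  3P = (14, 8)
  4P = (6, 11)
  5P = (6, 6)
Match found at i = 5.

k = 5


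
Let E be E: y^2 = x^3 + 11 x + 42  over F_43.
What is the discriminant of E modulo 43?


4 a^3 + 27 b^2 = 4*11^3 + 27*42^2 = 5324 + 47628 = 52952
Delta = -16 * (52952) = -847232
Delta mod 43 = 40

Delta = 40 (mod 43)


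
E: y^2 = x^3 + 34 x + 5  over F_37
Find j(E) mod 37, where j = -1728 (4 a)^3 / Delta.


Delta = -16(4 a^3 + 27 b^2) mod 37 = 30
-1728 * (4 a)^3 = -1728 * (4*34)^3 mod 37 = 10
j = 10 * 30^(-1) mod 37 = 25

j = 25 (mod 37)


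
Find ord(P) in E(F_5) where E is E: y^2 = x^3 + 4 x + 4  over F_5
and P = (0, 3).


Compute successive multiples of P until we hit O:
  1P = (0, 3)
  2P = (1, 3)
  3P = (4, 2)
  4P = (2, 0)
  5P = (4, 3)
  6P = (1, 2)
  7P = (0, 2)
  8P = O

ord(P) = 8


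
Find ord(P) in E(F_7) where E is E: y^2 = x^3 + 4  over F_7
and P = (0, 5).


Compute successive multiples of P until we hit O:
  1P = (0, 5)
  2P = (0, 2)
  3P = O

ord(P) = 3


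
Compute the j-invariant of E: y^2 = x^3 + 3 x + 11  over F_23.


Delta = -16(4 a^3 + 27 b^2) mod 23 = 4
-1728 * (4 a)^3 = -1728 * (4*3)^3 mod 23 = 14
j = 14 * 4^(-1) mod 23 = 15

j = 15 (mod 23)


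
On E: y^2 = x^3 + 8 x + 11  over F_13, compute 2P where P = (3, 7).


k = 2 = 10_2 (binary, LSB first: 01)
Double-and-add from P = (3, 7):
  bit 0 = 0: acc unchanged = O
  bit 1 = 1: acc = O + (10, 8) = (10, 8)

2P = (10, 8)


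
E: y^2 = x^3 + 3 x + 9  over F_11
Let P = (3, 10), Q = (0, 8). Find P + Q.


P != Q, so use the chord formula.
s = (y2 - y1) / (x2 - x1) = (9) / (8) mod 11 = 8
x3 = s^2 - x1 - x2 mod 11 = 8^2 - 3 - 0 = 6
y3 = s (x1 - x3) - y1 mod 11 = 8 * (3 - 6) - 10 = 10

P + Q = (6, 10)


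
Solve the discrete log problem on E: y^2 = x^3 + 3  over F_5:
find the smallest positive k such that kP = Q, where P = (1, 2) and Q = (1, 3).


Enumerate multiples of P until we hit Q = (1, 3):
  1P = (1, 2)
  2P = (2, 1)
  3P = (3, 0)
  4P = (2, 4)
  5P = (1, 3)
Match found at i = 5.

k = 5


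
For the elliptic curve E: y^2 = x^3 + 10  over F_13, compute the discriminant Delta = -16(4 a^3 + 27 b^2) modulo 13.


4 a^3 + 27 b^2 = 4*0^3 + 27*10^2 = 0 + 2700 = 2700
Delta = -16 * (2700) = -43200
Delta mod 13 = 12

Delta = 12 (mod 13)


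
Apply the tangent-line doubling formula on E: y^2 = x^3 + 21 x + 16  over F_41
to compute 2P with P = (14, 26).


Doubling: s = (3 x1^2 + a) / (2 y1)
s = (3*14^2 + 21) / (2*26) mod 41 = 33
x3 = s^2 - 2 x1 mod 41 = 33^2 - 2*14 = 36
y3 = s (x1 - x3) - y1 mod 41 = 33 * (14 - 36) - 26 = 27

2P = (36, 27)


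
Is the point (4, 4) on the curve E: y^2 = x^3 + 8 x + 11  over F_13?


Check whether y^2 = x^3 + 8 x + 11 (mod 13) for (x, y) = (4, 4).
LHS: y^2 = 4^2 mod 13 = 3
RHS: x^3 + 8 x + 11 = 4^3 + 8*4 + 11 mod 13 = 3
LHS = RHS

Yes, on the curve


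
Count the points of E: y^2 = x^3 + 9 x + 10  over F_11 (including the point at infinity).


For each x in F_11, count y with y^2 = x^3 + 9 x + 10 mod 11:
  x = 1: RHS = 9, y in [3, 8]  -> 2 point(s)
  x = 2: RHS = 3, y in [5, 6]  -> 2 point(s)
  x = 3: RHS = 9, y in [3, 8]  -> 2 point(s)
  x = 4: RHS = 0, y in [0]  -> 1 point(s)
  x = 5: RHS = 4, y in [2, 9]  -> 2 point(s)
  x = 6: RHS = 5, y in [4, 7]  -> 2 point(s)
  x = 7: RHS = 9, y in [3, 8]  -> 2 point(s)
  x = 8: RHS = 0, y in [0]  -> 1 point(s)
  x = 10: RHS = 0, y in [0]  -> 1 point(s)
Affine points: 15. Add the point at infinity: total = 16.

#E(F_11) = 16


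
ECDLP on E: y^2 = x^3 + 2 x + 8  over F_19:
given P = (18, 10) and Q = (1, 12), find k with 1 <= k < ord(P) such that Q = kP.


Enumerate multiples of P until we hit Q = (1, 12):
  1P = (18, 10)
  2P = (8, 2)
  3P = (2, 18)
  4P = (4, 2)
  5P = (14, 14)
  6P = (7, 17)
  7P = (1, 12)
Match found at i = 7.

k = 7


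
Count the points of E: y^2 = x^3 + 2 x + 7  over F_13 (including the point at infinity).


For each x in F_13, count y with y^2 = x^3 + 2 x + 7 mod 13:
  x = 1: RHS = 10, y in [6, 7]  -> 2 point(s)
  x = 3: RHS = 1, y in [1, 12]  -> 2 point(s)
  x = 4: RHS = 1, y in [1, 12]  -> 2 point(s)
  x = 5: RHS = 12, y in [5, 8]  -> 2 point(s)
  x = 6: RHS = 1, y in [1, 12]  -> 2 point(s)
  x = 7: RHS = 0, y in [0]  -> 1 point(s)
  x = 9: RHS = 0, y in [0]  -> 1 point(s)
  x = 10: RHS = 0, y in [0]  -> 1 point(s)
  x = 12: RHS = 4, y in [2, 11]  -> 2 point(s)
Affine points: 15. Add the point at infinity: total = 16.

#E(F_13) = 16


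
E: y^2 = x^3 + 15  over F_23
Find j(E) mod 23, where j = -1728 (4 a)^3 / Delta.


Delta = -16(4 a^3 + 27 b^2) mod 23 = 21
-1728 * (4 a)^3 = -1728 * (4*0)^3 mod 23 = 0
j = 0 * 21^(-1) mod 23 = 0

j = 0 (mod 23)


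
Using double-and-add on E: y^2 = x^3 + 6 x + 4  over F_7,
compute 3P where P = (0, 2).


k = 3 = 11_2 (binary, LSB first: 11)
Double-and-add from P = (0, 2):
  bit 0 = 1: acc = O + (0, 2) = (0, 2)
  bit 1 = 1: acc = (0, 2) + (4, 6) = (4, 1)

3P = (4, 1)


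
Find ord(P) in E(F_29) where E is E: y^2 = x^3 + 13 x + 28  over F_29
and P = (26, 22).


Compute successive multiples of P until we hit O:
  1P = (26, 22)
  2P = (26, 7)
  3P = O

ord(P) = 3


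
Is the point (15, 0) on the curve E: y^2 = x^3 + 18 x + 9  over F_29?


Check whether y^2 = x^3 + 18 x + 9 (mod 29) for (x, y) = (15, 0).
LHS: y^2 = 0^2 mod 29 = 0
RHS: x^3 + 18 x + 9 = 15^3 + 18*15 + 9 mod 29 = 0
LHS = RHS

Yes, on the curve


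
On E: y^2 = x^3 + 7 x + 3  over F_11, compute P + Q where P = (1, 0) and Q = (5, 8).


P != Q, so use the chord formula.
s = (y2 - y1) / (x2 - x1) = (8) / (4) mod 11 = 2
x3 = s^2 - x1 - x2 mod 11 = 2^2 - 1 - 5 = 9
y3 = s (x1 - x3) - y1 mod 11 = 2 * (1 - 9) - 0 = 6

P + Q = (9, 6)


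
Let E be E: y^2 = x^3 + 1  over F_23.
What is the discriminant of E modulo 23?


4 a^3 + 27 b^2 = 4*0^3 + 27*1^2 = 0 + 27 = 27
Delta = -16 * (27) = -432
Delta mod 23 = 5

Delta = 5 (mod 23)


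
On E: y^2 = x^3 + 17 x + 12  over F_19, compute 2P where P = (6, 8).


Doubling: s = (3 x1^2 + a) / (2 y1)
s = (3*6^2 + 17) / (2*8) mod 19 = 9
x3 = s^2 - 2 x1 mod 19 = 9^2 - 2*6 = 12
y3 = s (x1 - x3) - y1 mod 19 = 9 * (6 - 12) - 8 = 14

2P = (12, 14)


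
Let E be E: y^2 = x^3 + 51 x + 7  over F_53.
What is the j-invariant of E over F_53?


Delta = -16(4 a^3 + 27 b^2) mod 53 = 14
-1728 * (4 a)^3 = -1728 * (4*51)^3 mod 53 = 7
j = 7 * 14^(-1) mod 53 = 27

j = 27 (mod 53)


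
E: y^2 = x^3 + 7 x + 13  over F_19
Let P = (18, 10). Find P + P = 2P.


Doubling: s = (3 x1^2 + a) / (2 y1)
s = (3*18^2 + 7) / (2*10) mod 19 = 10
x3 = s^2 - 2 x1 mod 19 = 10^2 - 2*18 = 7
y3 = s (x1 - x3) - y1 mod 19 = 10 * (18 - 7) - 10 = 5

2P = (7, 5)


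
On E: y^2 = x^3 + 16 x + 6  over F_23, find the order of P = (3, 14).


Compute successive multiples of P until we hit O:
  1P = (3, 14)
  2P = (10, 4)
  3P = (5, 2)
  4P = (5, 21)
  5P = (10, 19)
  6P = (3, 9)
  7P = O

ord(P) = 7


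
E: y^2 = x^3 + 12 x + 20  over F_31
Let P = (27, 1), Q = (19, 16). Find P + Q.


P != Q, so use the chord formula.
s = (y2 - y1) / (x2 - x1) = (15) / (23) mod 31 = 2
x3 = s^2 - x1 - x2 mod 31 = 2^2 - 27 - 19 = 20
y3 = s (x1 - x3) - y1 mod 31 = 2 * (27 - 20) - 1 = 13

P + Q = (20, 13)


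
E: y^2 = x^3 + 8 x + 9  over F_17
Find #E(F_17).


For each x in F_17, count y with y^2 = x^3 + 8 x + 9 mod 17:
  x = 0: RHS = 9, y in [3, 14]  -> 2 point(s)
  x = 1: RHS = 1, y in [1, 16]  -> 2 point(s)
  x = 2: RHS = 16, y in [4, 13]  -> 2 point(s)
  x = 3: RHS = 9, y in [3, 14]  -> 2 point(s)
  x = 5: RHS = 4, y in [2, 15]  -> 2 point(s)
  x = 6: RHS = 1, y in [1, 16]  -> 2 point(s)
  x = 7: RHS = 0, y in [0]  -> 1 point(s)
  x = 10: RHS = 1, y in [1, 16]  -> 2 point(s)
  x = 11: RHS = 0, y in [0]  -> 1 point(s)
  x = 13: RHS = 15, y in [7, 10]  -> 2 point(s)
  x = 14: RHS = 9, y in [3, 14]  -> 2 point(s)
  x = 15: RHS = 2, y in [6, 11]  -> 2 point(s)
  x = 16: RHS = 0, y in [0]  -> 1 point(s)
Affine points: 23. Add the point at infinity: total = 24.

#E(F_17) = 24


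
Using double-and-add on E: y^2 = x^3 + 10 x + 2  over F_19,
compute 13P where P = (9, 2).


k = 13 = 1101_2 (binary, LSB first: 1011)
Double-and-add from P = (9, 2):
  bit 0 = 1: acc = O + (9, 2) = (9, 2)
  bit 1 = 0: acc unchanged = (9, 2)
  bit 2 = 1: acc = (9, 2) + (14, 6) = (5, 5)
  bit 3 = 1: acc = (5, 5) + (7, 4) = (12, 8)

13P = (12, 8)


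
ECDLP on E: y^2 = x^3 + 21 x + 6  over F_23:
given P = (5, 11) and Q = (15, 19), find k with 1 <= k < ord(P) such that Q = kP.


Enumerate multiples of P until we hit Q = (15, 19):
  1P = (5, 11)
  2P = (6, 16)
  3P = (14, 13)
  4P = (12, 13)
  5P = (15, 19)
Match found at i = 5.

k = 5


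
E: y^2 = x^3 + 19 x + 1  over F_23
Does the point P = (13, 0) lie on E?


Check whether y^2 = x^3 + 19 x + 1 (mod 23) for (x, y) = (13, 0).
LHS: y^2 = 0^2 mod 23 = 0
RHS: x^3 + 19 x + 1 = 13^3 + 19*13 + 1 mod 23 = 7
LHS != RHS

No, not on the curve


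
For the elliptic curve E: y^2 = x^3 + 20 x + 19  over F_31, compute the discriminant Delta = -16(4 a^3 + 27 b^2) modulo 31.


4 a^3 + 27 b^2 = 4*20^3 + 27*19^2 = 32000 + 9747 = 41747
Delta = -16 * (41747) = -667952
Delta mod 31 = 5

Delta = 5 (mod 31)


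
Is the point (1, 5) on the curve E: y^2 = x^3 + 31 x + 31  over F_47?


Check whether y^2 = x^3 + 31 x + 31 (mod 47) for (x, y) = (1, 5).
LHS: y^2 = 5^2 mod 47 = 25
RHS: x^3 + 31 x + 31 = 1^3 + 31*1 + 31 mod 47 = 16
LHS != RHS

No, not on the curve


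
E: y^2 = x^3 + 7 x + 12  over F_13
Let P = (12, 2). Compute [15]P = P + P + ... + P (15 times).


k = 15 = 1111_2 (binary, LSB first: 1111)
Double-and-add from P = (12, 2):
  bit 0 = 1: acc = O + (12, 2) = (12, 2)
  bit 1 = 1: acc = (12, 2) + (5, 9) = (10, 9)
  bit 2 = 1: acc = (10, 9) + (0, 8) = (6, 7)
  bit 3 = 1: acc = (6, 7) + (4, 0) = (12, 11)

15P = (12, 11)


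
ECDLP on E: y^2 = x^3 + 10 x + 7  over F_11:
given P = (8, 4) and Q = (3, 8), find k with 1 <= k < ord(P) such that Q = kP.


Enumerate multiples of P until we hit Q = (3, 8):
  1P = (8, 4)
  2P = (9, 1)
  3P = (3, 3)
  4P = (4, 10)
  5P = (4, 1)
  6P = (3, 8)
Match found at i = 6.

k = 6


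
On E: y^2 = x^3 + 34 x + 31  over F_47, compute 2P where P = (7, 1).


Doubling: s = (3 x1^2 + a) / (2 y1)
s = (3*7^2 + 34) / (2*1) mod 47 = 20
x3 = s^2 - 2 x1 mod 47 = 20^2 - 2*7 = 10
y3 = s (x1 - x3) - y1 mod 47 = 20 * (7 - 10) - 1 = 33

2P = (10, 33)


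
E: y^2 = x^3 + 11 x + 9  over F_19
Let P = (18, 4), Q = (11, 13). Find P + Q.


P != Q, so use the chord formula.
s = (y2 - y1) / (x2 - x1) = (9) / (12) mod 19 = 15
x3 = s^2 - x1 - x2 mod 19 = 15^2 - 18 - 11 = 6
y3 = s (x1 - x3) - y1 mod 19 = 15 * (18 - 6) - 4 = 5

P + Q = (6, 5)


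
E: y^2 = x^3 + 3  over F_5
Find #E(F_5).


For each x in F_5, count y with y^2 = x^3 + 0 x + 3 mod 5:
  x = 1: RHS = 4, y in [2, 3]  -> 2 point(s)
  x = 2: RHS = 1, y in [1, 4]  -> 2 point(s)
  x = 3: RHS = 0, y in [0]  -> 1 point(s)
Affine points: 5. Add the point at infinity: total = 6.

#E(F_5) = 6


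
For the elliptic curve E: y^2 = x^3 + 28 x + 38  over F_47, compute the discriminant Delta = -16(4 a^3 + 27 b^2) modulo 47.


4 a^3 + 27 b^2 = 4*28^3 + 27*38^2 = 87808 + 38988 = 126796
Delta = -16 * (126796) = -2028736
Delta mod 47 = 19

Delta = 19 (mod 47)


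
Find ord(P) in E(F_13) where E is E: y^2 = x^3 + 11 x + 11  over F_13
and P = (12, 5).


Compute successive multiples of P until we hit O:
  1P = (12, 5)
  2P = (5, 10)
  3P = (5, 3)
  4P = (12, 8)
  5P = O

ord(P) = 5


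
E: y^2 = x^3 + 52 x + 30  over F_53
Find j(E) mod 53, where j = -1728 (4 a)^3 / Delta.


Delta = -16(4 a^3 + 27 b^2) mod 53 = 19
-1728 * (4 a)^3 = -1728 * (4*52)^3 mod 53 = 34
j = 34 * 19^(-1) mod 53 = 52

j = 52 (mod 53)


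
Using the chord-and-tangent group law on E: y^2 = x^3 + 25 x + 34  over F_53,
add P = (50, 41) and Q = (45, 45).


P != Q, so use the chord formula.
s = (y2 - y1) / (x2 - x1) = (4) / (48) mod 53 = 31
x3 = s^2 - x1 - x2 mod 53 = 31^2 - 50 - 45 = 18
y3 = s (x1 - x3) - y1 mod 53 = 31 * (50 - 18) - 41 = 50

P + Q = (18, 50)


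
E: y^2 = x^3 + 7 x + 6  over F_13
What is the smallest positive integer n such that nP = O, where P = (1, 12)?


Compute successive multiples of P until we hit O:
  1P = (1, 12)
  2P = (10, 7)
  3P = (6, 11)
  4P = (5, 7)
  5P = (11, 7)
  6P = (11, 6)
  7P = (5, 6)
  8P = (6, 2)
  ... (continuing to 11P)
  11P = O

ord(P) = 11


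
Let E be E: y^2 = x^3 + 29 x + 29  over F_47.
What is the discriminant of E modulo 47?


4 a^3 + 27 b^2 = 4*29^3 + 27*29^2 = 97556 + 22707 = 120263
Delta = -16 * (120263) = -1924208
Delta mod 47 = 19

Delta = 19 (mod 47)


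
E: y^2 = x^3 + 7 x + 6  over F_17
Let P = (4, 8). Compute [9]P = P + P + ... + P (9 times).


k = 9 = 1001_2 (binary, LSB first: 1001)
Double-and-add from P = (4, 8):
  bit 0 = 1: acc = O + (4, 8) = (4, 8)
  bit 1 = 0: acc unchanged = (4, 8)
  bit 2 = 0: acc unchanged = (4, 8)
  bit 3 = 1: acc = (4, 8) + (14, 14) = (15, 16)

9P = (15, 16)


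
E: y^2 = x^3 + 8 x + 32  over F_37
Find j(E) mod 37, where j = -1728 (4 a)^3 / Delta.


Delta = -16(4 a^3 + 27 b^2) mod 37 = 18
-1728 * (4 a)^3 = -1728 * (4*8)^3 mod 37 = 31
j = 31 * 18^(-1) mod 37 = 12

j = 12 (mod 37)


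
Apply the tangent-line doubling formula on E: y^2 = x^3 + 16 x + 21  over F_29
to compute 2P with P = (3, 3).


Doubling: s = (3 x1^2 + a) / (2 y1)
s = (3*3^2 + 16) / (2*3) mod 29 = 12
x3 = s^2 - 2 x1 mod 29 = 12^2 - 2*3 = 22
y3 = s (x1 - x3) - y1 mod 29 = 12 * (3 - 22) - 3 = 1

2P = (22, 1)


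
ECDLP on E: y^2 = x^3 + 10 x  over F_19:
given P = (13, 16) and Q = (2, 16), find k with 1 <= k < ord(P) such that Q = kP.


Enumerate multiples of P until we hit Q = (2, 16):
  1P = (13, 16)
  2P = (4, 16)
  3P = (2, 3)
  4P = (1, 12)
  5P = (3, 0)
  6P = (1, 7)
  7P = (2, 16)
Match found at i = 7.

k = 7


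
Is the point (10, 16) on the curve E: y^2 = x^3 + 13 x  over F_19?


Check whether y^2 = x^3 + 13 x + 0 (mod 19) for (x, y) = (10, 16).
LHS: y^2 = 16^2 mod 19 = 9
RHS: x^3 + 13 x + 0 = 10^3 + 13*10 + 0 mod 19 = 9
LHS = RHS

Yes, on the curve


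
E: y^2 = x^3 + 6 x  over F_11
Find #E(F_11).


For each x in F_11, count y with y^2 = x^3 + 6 x + 0 mod 11:
  x = 0: RHS = 0, y in [0]  -> 1 point(s)
  x = 2: RHS = 9, y in [3, 8]  -> 2 point(s)
  x = 3: RHS = 1, y in [1, 10]  -> 2 point(s)
  x = 4: RHS = 0, y in [0]  -> 1 point(s)
  x = 5: RHS = 1, y in [1, 10]  -> 2 point(s)
  x = 7: RHS = 0, y in [0]  -> 1 point(s)
  x = 10: RHS = 4, y in [2, 9]  -> 2 point(s)
Affine points: 11. Add the point at infinity: total = 12.

#E(F_11) = 12


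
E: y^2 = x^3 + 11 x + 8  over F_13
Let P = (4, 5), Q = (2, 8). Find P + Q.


P != Q, so use the chord formula.
s = (y2 - y1) / (x2 - x1) = (3) / (11) mod 13 = 5
x3 = s^2 - x1 - x2 mod 13 = 5^2 - 4 - 2 = 6
y3 = s (x1 - x3) - y1 mod 13 = 5 * (4 - 6) - 5 = 11

P + Q = (6, 11)


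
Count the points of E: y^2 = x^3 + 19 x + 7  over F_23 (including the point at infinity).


For each x in F_23, count y with y^2 = x^3 + 19 x + 7 mod 23:
  x = 1: RHS = 4, y in [2, 21]  -> 2 point(s)
  x = 4: RHS = 9, y in [3, 20]  -> 2 point(s)
  x = 7: RHS = 0, y in [0]  -> 1 point(s)
  x = 8: RHS = 4, y in [2, 21]  -> 2 point(s)
  x = 10: RHS = 1, y in [1, 22]  -> 2 point(s)
  x = 11: RHS = 6, y in [11, 12]  -> 2 point(s)
  x = 12: RHS = 8, y in [10, 13]  -> 2 point(s)
  x = 13: RHS = 13, y in [6, 17]  -> 2 point(s)
  x = 14: RHS = 4, y in [2, 21]  -> 2 point(s)
Affine points: 17. Add the point at infinity: total = 18.

#E(F_23) = 18


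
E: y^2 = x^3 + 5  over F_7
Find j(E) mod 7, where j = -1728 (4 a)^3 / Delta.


Delta = -16(4 a^3 + 27 b^2) mod 7 = 1
-1728 * (4 a)^3 = -1728 * (4*0)^3 mod 7 = 0
j = 0 * 1^(-1) mod 7 = 0

j = 0 (mod 7)


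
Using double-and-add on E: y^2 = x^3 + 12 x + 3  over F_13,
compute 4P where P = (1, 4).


k = 4 = 100_2 (binary, LSB first: 001)
Double-and-add from P = (1, 4):
  bit 0 = 0: acc unchanged = O
  bit 1 = 0: acc unchanged = O
  bit 2 = 1: acc = O + (11, 6) = (11, 6)

4P = (11, 6)


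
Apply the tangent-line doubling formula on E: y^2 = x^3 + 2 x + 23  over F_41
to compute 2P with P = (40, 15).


Doubling: s = (3 x1^2 + a) / (2 y1)
s = (3*40^2 + 2) / (2*15) mod 41 = 7
x3 = s^2 - 2 x1 mod 41 = 7^2 - 2*40 = 10
y3 = s (x1 - x3) - y1 mod 41 = 7 * (40 - 10) - 15 = 31

2P = (10, 31)


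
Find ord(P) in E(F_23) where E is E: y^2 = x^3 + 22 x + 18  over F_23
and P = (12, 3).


Compute successive multiples of P until we hit O:
  1P = (12, 3)
  2P = (0, 8)
  3P = (19, 21)
  4P = (8, 4)
  5P = (16, 21)
  6P = (21, 14)
  7P = (2, 22)
  8P = (11, 2)
  ... (continuing to 30P)
  30P = O

ord(P) = 30


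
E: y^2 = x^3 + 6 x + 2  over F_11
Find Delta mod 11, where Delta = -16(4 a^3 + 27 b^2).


4 a^3 + 27 b^2 = 4*6^3 + 27*2^2 = 864 + 108 = 972
Delta = -16 * (972) = -15552
Delta mod 11 = 2

Delta = 2 (mod 11)


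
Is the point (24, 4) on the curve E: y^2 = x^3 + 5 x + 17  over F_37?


Check whether y^2 = x^3 + 5 x + 17 (mod 37) for (x, y) = (24, 4).
LHS: y^2 = 4^2 mod 37 = 16
RHS: x^3 + 5 x + 17 = 24^3 + 5*24 + 17 mod 37 = 12
LHS != RHS

No, not on the curve


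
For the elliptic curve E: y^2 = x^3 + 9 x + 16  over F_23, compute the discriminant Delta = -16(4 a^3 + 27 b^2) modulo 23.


4 a^3 + 27 b^2 = 4*9^3 + 27*16^2 = 2916 + 6912 = 9828
Delta = -16 * (9828) = -157248
Delta mod 23 = 3

Delta = 3 (mod 23)


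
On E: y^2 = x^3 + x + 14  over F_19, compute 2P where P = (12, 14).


Doubling: s = (3 x1^2 + a) / (2 y1)
s = (3*12^2 + 1) / (2*14) mod 19 = 8
x3 = s^2 - 2 x1 mod 19 = 8^2 - 2*12 = 2
y3 = s (x1 - x3) - y1 mod 19 = 8 * (12 - 2) - 14 = 9

2P = (2, 9)


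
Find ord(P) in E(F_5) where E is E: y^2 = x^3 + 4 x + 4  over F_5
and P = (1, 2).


Compute successive multiples of P until we hit O:
  1P = (1, 2)
  2P = (2, 0)
  3P = (1, 3)
  4P = O

ord(P) = 4


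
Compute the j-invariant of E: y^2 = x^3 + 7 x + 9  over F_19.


Delta = -16(4 a^3 + 27 b^2) mod 19 = 18
-1728 * (4 a)^3 = -1728 * (4*7)^3 mod 19 = 7
j = 7 * 18^(-1) mod 19 = 12

j = 12 (mod 19)


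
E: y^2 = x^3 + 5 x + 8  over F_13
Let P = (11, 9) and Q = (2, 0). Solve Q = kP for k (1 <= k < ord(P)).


Enumerate multiples of P until we hit Q = (2, 0):
  1P = (11, 9)
  2P = (1, 12)
  3P = (2, 0)
Match found at i = 3.

k = 3


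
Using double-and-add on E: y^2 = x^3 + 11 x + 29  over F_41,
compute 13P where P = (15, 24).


k = 13 = 1101_2 (binary, LSB first: 1011)
Double-and-add from P = (15, 24):
  bit 0 = 1: acc = O + (15, 24) = (15, 24)
  bit 1 = 0: acc unchanged = (15, 24)
  bit 2 = 1: acc = (15, 24) + (17, 39) = (14, 4)
  bit 3 = 1: acc = (14, 4) + (2, 10) = (15, 17)

13P = (15, 17)


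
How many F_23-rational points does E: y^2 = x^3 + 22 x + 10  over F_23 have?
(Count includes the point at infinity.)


For each x in F_23, count y with y^2 = x^3 + 22 x + 10 mod 23:
  x = 2: RHS = 16, y in [4, 19]  -> 2 point(s)
  x = 4: RHS = 1, y in [1, 22]  -> 2 point(s)
  x = 6: RHS = 13, y in [6, 17]  -> 2 point(s)
  x = 7: RHS = 1, y in [1, 22]  -> 2 point(s)
  x = 8: RHS = 8, y in [10, 13]  -> 2 point(s)
  x = 12: RHS = 1, y in [1, 22]  -> 2 point(s)
  x = 13: RHS = 9, y in [3, 20]  -> 2 point(s)
  x = 14: RHS = 3, y in [7, 16]  -> 2 point(s)
  x = 15: RHS = 12, y in [9, 14]  -> 2 point(s)
  x = 20: RHS = 9, y in [3, 20]  -> 2 point(s)
  x = 21: RHS = 4, y in [2, 21]  -> 2 point(s)
Affine points: 22. Add the point at infinity: total = 23.

#E(F_23) = 23


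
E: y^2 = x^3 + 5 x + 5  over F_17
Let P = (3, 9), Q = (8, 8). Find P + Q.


P != Q, so use the chord formula.
s = (y2 - y1) / (x2 - x1) = (16) / (5) mod 17 = 10
x3 = s^2 - x1 - x2 mod 17 = 10^2 - 3 - 8 = 4
y3 = s (x1 - x3) - y1 mod 17 = 10 * (3 - 4) - 9 = 15

P + Q = (4, 15)


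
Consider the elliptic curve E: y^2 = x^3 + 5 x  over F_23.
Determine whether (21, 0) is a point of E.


Check whether y^2 = x^3 + 5 x + 0 (mod 23) for (x, y) = (21, 0).
LHS: y^2 = 0^2 mod 23 = 0
RHS: x^3 + 5 x + 0 = 21^3 + 5*21 + 0 mod 23 = 5
LHS != RHS

No, not on the curve


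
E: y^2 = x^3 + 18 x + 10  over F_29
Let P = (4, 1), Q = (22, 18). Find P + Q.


P != Q, so use the chord formula.
s = (y2 - y1) / (x2 - x1) = (17) / (18) mod 29 = 9
x3 = s^2 - x1 - x2 mod 29 = 9^2 - 4 - 22 = 26
y3 = s (x1 - x3) - y1 mod 29 = 9 * (4 - 26) - 1 = 4

P + Q = (26, 4)


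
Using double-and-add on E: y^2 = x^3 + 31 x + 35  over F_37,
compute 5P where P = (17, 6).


k = 5 = 101_2 (binary, LSB first: 101)
Double-and-add from P = (17, 6):
  bit 0 = 1: acc = O + (17, 6) = (17, 6)
  bit 1 = 0: acc unchanged = (17, 6)
  bit 2 = 1: acc = (17, 6) + (4, 1) = (26, 19)

5P = (26, 19)


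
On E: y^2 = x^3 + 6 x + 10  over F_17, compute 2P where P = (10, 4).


Doubling: s = (3 x1^2 + a) / (2 y1)
s = (3*10^2 + 6) / (2*4) mod 17 = 0
x3 = s^2 - 2 x1 mod 17 = 0^2 - 2*10 = 14
y3 = s (x1 - x3) - y1 mod 17 = 0 * (10 - 14) - 4 = 13

2P = (14, 13)


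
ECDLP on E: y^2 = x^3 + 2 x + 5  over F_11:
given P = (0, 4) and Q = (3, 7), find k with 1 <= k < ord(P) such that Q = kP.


Enumerate multiples of P until we hit Q = (3, 7):
  1P = (0, 4)
  2P = (9, 2)
  3P = (3, 4)
  4P = (8, 7)
  5P = (4, 0)
  6P = (8, 4)
  7P = (3, 7)
Match found at i = 7.

k = 7


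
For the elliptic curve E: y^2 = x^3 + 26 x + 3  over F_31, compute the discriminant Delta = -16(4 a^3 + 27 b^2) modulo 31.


4 a^3 + 27 b^2 = 4*26^3 + 27*3^2 = 70304 + 243 = 70547
Delta = -16 * (70547) = -1128752
Delta mod 31 = 20

Delta = 20 (mod 31)


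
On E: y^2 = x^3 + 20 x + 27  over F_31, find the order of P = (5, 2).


Compute successive multiples of P until we hit O:
  1P = (5, 2)
  2P = (29, 17)
  3P = (25, 1)
  4P = (11, 20)
  5P = (24, 3)
  6P = (16, 17)
  7P = (28, 23)
  8P = (17, 14)
  ... (continuing to 33P)
  33P = O

ord(P) = 33


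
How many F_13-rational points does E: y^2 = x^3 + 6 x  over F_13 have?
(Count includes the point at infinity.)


For each x in F_13, count y with y^2 = x^3 + 6 x + 0 mod 13:
  x = 0: RHS = 0, y in [0]  -> 1 point(s)
  x = 4: RHS = 10, y in [6, 7]  -> 2 point(s)
  x = 5: RHS = 12, y in [5, 8]  -> 2 point(s)
  x = 8: RHS = 1, y in [1, 12]  -> 2 point(s)
  x = 9: RHS = 3, y in [4, 9]  -> 2 point(s)
Affine points: 9. Add the point at infinity: total = 10.

#E(F_13) = 10


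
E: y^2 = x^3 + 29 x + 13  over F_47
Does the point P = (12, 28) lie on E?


Check whether y^2 = x^3 + 29 x + 13 (mod 47) for (x, y) = (12, 28).
LHS: y^2 = 28^2 mod 47 = 32
RHS: x^3 + 29 x + 13 = 12^3 + 29*12 + 13 mod 47 = 21
LHS != RHS

No, not on the curve


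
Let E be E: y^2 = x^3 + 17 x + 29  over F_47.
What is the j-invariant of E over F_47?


Delta = -16(4 a^3 + 27 b^2) mod 47 = 43
-1728 * (4 a)^3 = -1728 * (4*17)^3 mod 47 = 22
j = 22 * 43^(-1) mod 47 = 18

j = 18 (mod 47)


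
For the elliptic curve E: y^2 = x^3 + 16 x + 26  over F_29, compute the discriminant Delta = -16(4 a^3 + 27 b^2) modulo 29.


4 a^3 + 27 b^2 = 4*16^3 + 27*26^2 = 16384 + 18252 = 34636
Delta = -16 * (34636) = -554176
Delta mod 29 = 14

Delta = 14 (mod 29)


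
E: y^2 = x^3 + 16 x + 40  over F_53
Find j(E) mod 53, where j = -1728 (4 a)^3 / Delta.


Delta = -16(4 a^3 + 27 b^2) mod 53 = 20
-1728 * (4 a)^3 = -1728 * (4*16)^3 mod 53 = 20
j = 20 * 20^(-1) mod 53 = 1

j = 1 (mod 53)


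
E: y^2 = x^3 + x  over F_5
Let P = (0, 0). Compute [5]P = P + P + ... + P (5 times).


k = 5 = 101_2 (binary, LSB first: 101)
Double-and-add from P = (0, 0):
  bit 0 = 1: acc = O + (0, 0) = (0, 0)
  bit 1 = 0: acc unchanged = (0, 0)
  bit 2 = 1: acc = (0, 0) + O = (0, 0)

5P = (0, 0)


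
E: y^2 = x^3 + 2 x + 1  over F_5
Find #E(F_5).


For each x in F_5, count y with y^2 = x^3 + 2 x + 1 mod 5:
  x = 0: RHS = 1, y in [1, 4]  -> 2 point(s)
  x = 1: RHS = 4, y in [2, 3]  -> 2 point(s)
  x = 3: RHS = 4, y in [2, 3]  -> 2 point(s)
Affine points: 6. Add the point at infinity: total = 7.

#E(F_5) = 7


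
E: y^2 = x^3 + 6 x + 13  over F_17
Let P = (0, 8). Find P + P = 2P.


Doubling: s = (3 x1^2 + a) / (2 y1)
s = (3*0^2 + 6) / (2*8) mod 17 = 11
x3 = s^2 - 2 x1 mod 17 = 11^2 - 2*0 = 2
y3 = s (x1 - x3) - y1 mod 17 = 11 * (0 - 2) - 8 = 4

2P = (2, 4)


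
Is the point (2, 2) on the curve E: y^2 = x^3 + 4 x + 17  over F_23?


Check whether y^2 = x^3 + 4 x + 17 (mod 23) for (x, y) = (2, 2).
LHS: y^2 = 2^2 mod 23 = 4
RHS: x^3 + 4 x + 17 = 2^3 + 4*2 + 17 mod 23 = 10
LHS != RHS

No, not on the curve


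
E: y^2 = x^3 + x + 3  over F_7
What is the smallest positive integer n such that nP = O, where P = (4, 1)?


Compute successive multiples of P until we hit O:
  1P = (4, 1)
  2P = (6, 6)
  3P = (5, 0)
  4P = (6, 1)
  5P = (4, 6)
  6P = O

ord(P) = 6


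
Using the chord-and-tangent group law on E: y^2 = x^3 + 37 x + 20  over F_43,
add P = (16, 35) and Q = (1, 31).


P != Q, so use the chord formula.
s = (y2 - y1) / (x2 - x1) = (39) / (28) mod 43 = 6
x3 = s^2 - x1 - x2 mod 43 = 6^2 - 16 - 1 = 19
y3 = s (x1 - x3) - y1 mod 43 = 6 * (16 - 19) - 35 = 33

P + Q = (19, 33)


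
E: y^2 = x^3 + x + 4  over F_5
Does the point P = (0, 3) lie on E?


Check whether y^2 = x^3 + 1 x + 4 (mod 5) for (x, y) = (0, 3).
LHS: y^2 = 3^2 mod 5 = 4
RHS: x^3 + 1 x + 4 = 0^3 + 1*0 + 4 mod 5 = 4
LHS = RHS

Yes, on the curve


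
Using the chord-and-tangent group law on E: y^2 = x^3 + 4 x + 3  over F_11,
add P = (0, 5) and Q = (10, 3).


P != Q, so use the chord formula.
s = (y2 - y1) / (x2 - x1) = (9) / (10) mod 11 = 2
x3 = s^2 - x1 - x2 mod 11 = 2^2 - 0 - 10 = 5
y3 = s (x1 - x3) - y1 mod 11 = 2 * (0 - 5) - 5 = 7

P + Q = (5, 7)


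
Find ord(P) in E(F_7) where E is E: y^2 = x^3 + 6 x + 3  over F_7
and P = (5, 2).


Compute successive multiples of P until we hit O:
  1P = (5, 2)
  2P = (5, 5)
  3P = O

ord(P) = 3


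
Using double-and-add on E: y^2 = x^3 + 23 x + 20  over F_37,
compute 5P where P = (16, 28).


k = 5 = 101_2 (binary, LSB first: 101)
Double-and-add from P = (16, 28):
  bit 0 = 1: acc = O + (16, 28) = (16, 28)
  bit 1 = 0: acc unchanged = (16, 28)
  bit 2 = 1: acc = (16, 28) + (1, 9) = (17, 25)

5P = (17, 25)


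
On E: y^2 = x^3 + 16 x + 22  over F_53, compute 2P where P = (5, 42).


Doubling: s = (3 x1^2 + a) / (2 y1)
s = (3*5^2 + 16) / (2*42) mod 53 = 32
x3 = s^2 - 2 x1 mod 53 = 32^2 - 2*5 = 7
y3 = s (x1 - x3) - y1 mod 53 = 32 * (5 - 7) - 42 = 0

2P = (7, 0)


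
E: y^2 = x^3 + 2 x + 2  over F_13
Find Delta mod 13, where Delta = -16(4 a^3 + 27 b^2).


4 a^3 + 27 b^2 = 4*2^3 + 27*2^2 = 32 + 108 = 140
Delta = -16 * (140) = -2240
Delta mod 13 = 9

Delta = 9 (mod 13)


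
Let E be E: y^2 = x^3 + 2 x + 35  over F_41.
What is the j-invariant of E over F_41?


Delta = -16(4 a^3 + 27 b^2) mod 41 = 8
-1728 * (4 a)^3 = -1728 * (4*2)^3 mod 41 = 3
j = 3 * 8^(-1) mod 41 = 26

j = 26 (mod 41)


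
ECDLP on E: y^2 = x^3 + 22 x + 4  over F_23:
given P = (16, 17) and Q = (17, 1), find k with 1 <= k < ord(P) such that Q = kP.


Enumerate multiples of P until we hit Q = (17, 1):
  1P = (16, 17)
  2P = (17, 22)
  3P = (15, 11)
  4P = (5, 3)
  5P = (4, 15)
  6P = (19, 17)
  7P = (11, 6)
  8P = (22, 2)
  9P = (20, 16)
  10P = (0, 2)
  11P = (13, 16)
  12P = (12, 15)
  13P = (1, 2)
  14P = (7, 15)
  15P = (8, 18)
  16P = (8, 5)
  17P = (7, 8)
  18P = (1, 21)
  19P = (12, 8)
  20P = (13, 7)
  21P = (0, 21)
  22P = (20, 7)
  23P = (22, 21)
  24P = (11, 17)
  25P = (19, 6)
  26P = (4, 8)
  27P = (5, 20)
  28P = (15, 12)
  29P = (17, 1)
Match found at i = 29.

k = 29


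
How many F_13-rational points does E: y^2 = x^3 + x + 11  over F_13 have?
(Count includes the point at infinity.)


For each x in F_13, count y with y^2 = x^3 + 1 x + 11 mod 13:
  x = 1: RHS = 0, y in [0]  -> 1 point(s)
  x = 4: RHS = 1, y in [1, 12]  -> 2 point(s)
  x = 6: RHS = 12, y in [5, 8]  -> 2 point(s)
  x = 7: RHS = 10, y in [6, 7]  -> 2 point(s)
  x = 11: RHS = 1, y in [1, 12]  -> 2 point(s)
  x = 12: RHS = 9, y in [3, 10]  -> 2 point(s)
Affine points: 11. Add the point at infinity: total = 12.

#E(F_13) = 12


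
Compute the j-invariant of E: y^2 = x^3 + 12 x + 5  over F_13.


Delta = -16(4 a^3 + 27 b^2) mod 13 = 2
-1728 * (4 a)^3 = -1728 * (4*12)^3 mod 13 = 1
j = 1 * 2^(-1) mod 13 = 7

j = 7 (mod 13)


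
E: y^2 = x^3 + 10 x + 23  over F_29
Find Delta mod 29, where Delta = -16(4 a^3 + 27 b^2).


4 a^3 + 27 b^2 = 4*10^3 + 27*23^2 = 4000 + 14283 = 18283
Delta = -16 * (18283) = -292528
Delta mod 29 = 24

Delta = 24 (mod 29)


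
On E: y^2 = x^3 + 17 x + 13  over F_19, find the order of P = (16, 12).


Compute successive multiples of P until we hit O:
  1P = (16, 12)
  2P = (12, 8)
  3P = (11, 12)
  4P = (11, 7)
  5P = (12, 11)
  6P = (16, 7)
  7P = O

ord(P) = 7


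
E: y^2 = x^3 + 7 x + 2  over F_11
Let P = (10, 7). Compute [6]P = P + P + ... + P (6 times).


k = 6 = 110_2 (binary, LSB first: 011)
Double-and-add from P = (10, 7):
  bit 0 = 0: acc unchanged = O
  bit 1 = 1: acc = O + (7, 3) = (7, 3)
  bit 2 = 1: acc = (7, 3) + (8, 8) = (10, 4)

6P = (10, 4)


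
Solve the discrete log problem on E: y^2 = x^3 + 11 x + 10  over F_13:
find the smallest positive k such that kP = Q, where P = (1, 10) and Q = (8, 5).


Enumerate multiples of P until we hit Q = (8, 5):
  1P = (1, 10)
  2P = (2, 1)
  3P = (0, 7)
  4P = (8, 8)
  5P = (7, 1)
  6P = (4, 1)
  7P = (4, 12)
  8P = (7, 12)
  9P = (8, 5)
Match found at i = 9.

k = 9


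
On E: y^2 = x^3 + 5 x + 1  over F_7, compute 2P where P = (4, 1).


Doubling: s = (3 x1^2 + a) / (2 y1)
s = (3*4^2 + 5) / (2*1) mod 7 = 2
x3 = s^2 - 2 x1 mod 7 = 2^2 - 2*4 = 3
y3 = s (x1 - x3) - y1 mod 7 = 2 * (4 - 3) - 1 = 1

2P = (3, 1)


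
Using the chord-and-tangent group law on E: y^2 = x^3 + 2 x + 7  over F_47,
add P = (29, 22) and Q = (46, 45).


P != Q, so use the chord formula.
s = (y2 - y1) / (x2 - x1) = (23) / (17) mod 47 = 29
x3 = s^2 - x1 - x2 mod 47 = 29^2 - 29 - 46 = 14
y3 = s (x1 - x3) - y1 mod 47 = 29 * (29 - 14) - 22 = 37

P + Q = (14, 37)


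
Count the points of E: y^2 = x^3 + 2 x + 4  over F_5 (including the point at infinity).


For each x in F_5, count y with y^2 = x^3 + 2 x + 4 mod 5:
  x = 0: RHS = 4, y in [2, 3]  -> 2 point(s)
  x = 2: RHS = 1, y in [1, 4]  -> 2 point(s)
  x = 4: RHS = 1, y in [1, 4]  -> 2 point(s)
Affine points: 6. Add the point at infinity: total = 7.

#E(F_5) = 7


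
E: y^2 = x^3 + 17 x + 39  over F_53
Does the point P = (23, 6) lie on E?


Check whether y^2 = x^3 + 17 x + 39 (mod 53) for (x, y) = (23, 6).
LHS: y^2 = 6^2 mod 53 = 36
RHS: x^3 + 17 x + 39 = 23^3 + 17*23 + 39 mod 53 = 36
LHS = RHS

Yes, on the curve


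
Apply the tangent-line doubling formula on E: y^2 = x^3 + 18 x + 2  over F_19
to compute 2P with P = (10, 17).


Doubling: s = (3 x1^2 + a) / (2 y1)
s = (3*10^2 + 18) / (2*17) mod 19 = 6
x3 = s^2 - 2 x1 mod 19 = 6^2 - 2*10 = 16
y3 = s (x1 - x3) - y1 mod 19 = 6 * (10 - 16) - 17 = 4

2P = (16, 4)


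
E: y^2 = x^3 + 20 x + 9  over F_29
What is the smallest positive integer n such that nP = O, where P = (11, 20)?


Compute successive multiples of P until we hit O:
  1P = (11, 20)
  2P = (20, 12)
  3P = (26, 3)
  4P = (17, 10)
  5P = (7, 12)
  6P = (15, 1)
  7P = (2, 17)
  8P = (0, 3)
  ... (continuing to 33P)
  33P = O

ord(P) = 33


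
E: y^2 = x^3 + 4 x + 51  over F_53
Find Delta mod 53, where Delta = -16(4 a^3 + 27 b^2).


4 a^3 + 27 b^2 = 4*4^3 + 27*51^2 = 256 + 70227 = 70483
Delta = -16 * (70483) = -1127728
Delta mod 53 = 6

Delta = 6 (mod 53)


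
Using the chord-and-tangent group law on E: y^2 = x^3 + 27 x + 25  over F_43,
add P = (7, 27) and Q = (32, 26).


P != Q, so use the chord formula.
s = (y2 - y1) / (x2 - x1) = (42) / (25) mod 43 = 12
x3 = s^2 - x1 - x2 mod 43 = 12^2 - 7 - 32 = 19
y3 = s (x1 - x3) - y1 mod 43 = 12 * (7 - 19) - 27 = 1

P + Q = (19, 1)


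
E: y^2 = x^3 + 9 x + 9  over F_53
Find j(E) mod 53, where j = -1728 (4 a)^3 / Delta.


Delta = -16(4 a^3 + 27 b^2) mod 53 = 25
-1728 * (4 a)^3 = -1728 * (4*9)^3 mod 53 = 18
j = 18 * 25^(-1) mod 53 = 41

j = 41 (mod 53)


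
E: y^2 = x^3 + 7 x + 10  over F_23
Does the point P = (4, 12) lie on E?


Check whether y^2 = x^3 + 7 x + 10 (mod 23) for (x, y) = (4, 12).
LHS: y^2 = 12^2 mod 23 = 6
RHS: x^3 + 7 x + 10 = 4^3 + 7*4 + 10 mod 23 = 10
LHS != RHS

No, not on the curve


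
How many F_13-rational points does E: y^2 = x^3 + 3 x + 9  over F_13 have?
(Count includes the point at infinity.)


For each x in F_13, count y with y^2 = x^3 + 3 x + 9 mod 13:
  x = 0: RHS = 9, y in [3, 10]  -> 2 point(s)
  x = 1: RHS = 0, y in [0]  -> 1 point(s)
  x = 2: RHS = 10, y in [6, 7]  -> 2 point(s)
  x = 6: RHS = 9, y in [3, 10]  -> 2 point(s)
  x = 7: RHS = 9, y in [3, 10]  -> 2 point(s)
  x = 8: RHS = 12, y in [5, 8]  -> 2 point(s)
  x = 10: RHS = 12, y in [5, 8]  -> 2 point(s)
Affine points: 13. Add the point at infinity: total = 14.

#E(F_13) = 14


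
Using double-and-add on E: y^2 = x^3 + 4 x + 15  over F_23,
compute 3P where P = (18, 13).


k = 3 = 11_2 (binary, LSB first: 11)
Double-and-add from P = (18, 13):
  bit 0 = 1: acc = O + (18, 13) = (18, 13)
  bit 1 = 1: acc = (18, 13) + (16, 9) = (16, 14)

3P = (16, 14)


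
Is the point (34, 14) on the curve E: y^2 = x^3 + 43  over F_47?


Check whether y^2 = x^3 + 0 x + 43 (mod 47) for (x, y) = (34, 14).
LHS: y^2 = 14^2 mod 47 = 8
RHS: x^3 + 0 x + 43 = 34^3 + 0*34 + 43 mod 47 = 8
LHS = RHS

Yes, on the curve


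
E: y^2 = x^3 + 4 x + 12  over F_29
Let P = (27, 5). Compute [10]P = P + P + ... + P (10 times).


k = 10 = 1010_2 (binary, LSB first: 0101)
Double-and-add from P = (27, 5):
  bit 0 = 0: acc unchanged = O
  bit 1 = 1: acc = O + (17, 11) = (17, 11)
  bit 2 = 0: acc unchanged = (17, 11)
  bit 3 = 1: acc = (17, 11) + (2, 17) = (9, 9)

10P = (9, 9)


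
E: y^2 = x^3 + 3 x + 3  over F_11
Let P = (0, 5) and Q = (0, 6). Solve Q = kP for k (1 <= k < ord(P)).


Enumerate multiples of P until we hit Q = (0, 6):
  1P = (0, 5)
  2P = (9, 0)
  3P = (0, 6)
Match found at i = 3.

k = 3


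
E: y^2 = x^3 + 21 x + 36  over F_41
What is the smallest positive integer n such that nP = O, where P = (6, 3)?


Compute successive multiples of P until we hit O:
  1P = (6, 3)
  2P = (30, 14)
  3P = (4, 15)
  4P = (26, 35)
  5P = (5, 15)
  6P = (10, 4)
  7P = (2, 39)
  8P = (32, 26)
  ... (continuing to 39P)
  39P = O

ord(P) = 39


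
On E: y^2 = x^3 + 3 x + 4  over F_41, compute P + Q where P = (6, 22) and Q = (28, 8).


P != Q, so use the chord formula.
s = (y2 - y1) / (x2 - x1) = (27) / (22) mod 41 = 18
x3 = s^2 - x1 - x2 mod 41 = 18^2 - 6 - 28 = 3
y3 = s (x1 - x3) - y1 mod 41 = 18 * (6 - 3) - 22 = 32

P + Q = (3, 32)


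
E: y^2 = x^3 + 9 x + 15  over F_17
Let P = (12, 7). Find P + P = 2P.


Doubling: s = (3 x1^2 + a) / (2 y1)
s = (3*12^2 + 9) / (2*7) mod 17 = 6
x3 = s^2 - 2 x1 mod 17 = 6^2 - 2*12 = 12
y3 = s (x1 - x3) - y1 mod 17 = 6 * (12 - 12) - 7 = 10

2P = (12, 10)


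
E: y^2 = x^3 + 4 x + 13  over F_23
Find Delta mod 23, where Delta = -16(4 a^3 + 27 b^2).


4 a^3 + 27 b^2 = 4*4^3 + 27*13^2 = 256 + 4563 = 4819
Delta = -16 * (4819) = -77104
Delta mod 23 = 15

Delta = 15 (mod 23)


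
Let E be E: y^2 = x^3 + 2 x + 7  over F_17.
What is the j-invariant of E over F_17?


Delta = -16(4 a^3 + 27 b^2) mod 17 = 12
-1728 * (4 a)^3 = -1728 * (4*2)^3 mod 17 = 12
j = 12 * 12^(-1) mod 17 = 1

j = 1 (mod 17)


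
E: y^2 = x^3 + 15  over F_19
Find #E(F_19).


For each x in F_19, count y with y^2 = x^3 + 0 x + 15 mod 19:
  x = 1: RHS = 16, y in [4, 15]  -> 2 point(s)
  x = 2: RHS = 4, y in [2, 17]  -> 2 point(s)
  x = 3: RHS = 4, y in [2, 17]  -> 2 point(s)
  x = 5: RHS = 7, y in [8, 11]  -> 2 point(s)
  x = 7: RHS = 16, y in [4, 15]  -> 2 point(s)
  x = 11: RHS = 16, y in [4, 15]  -> 2 point(s)
  x = 14: RHS = 4, y in [2, 17]  -> 2 point(s)
  x = 16: RHS = 7, y in [8, 11]  -> 2 point(s)
  x = 17: RHS = 7, y in [8, 11]  -> 2 point(s)
Affine points: 18. Add the point at infinity: total = 19.

#E(F_19) = 19


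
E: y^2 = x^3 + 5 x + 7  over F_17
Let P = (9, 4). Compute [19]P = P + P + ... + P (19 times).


k = 19 = 10011_2 (binary, LSB first: 11001)
Double-and-add from P = (9, 4):
  bit 0 = 1: acc = O + (9, 4) = (9, 4)
  bit 1 = 1: acc = (9, 4) + (8, 10) = (2, 5)
  bit 2 = 0: acc unchanged = (2, 5)
  bit 3 = 0: acc unchanged = (2, 5)
  bit 4 = 1: acc = (2, 5) + (16, 1) = (14, 13)

19P = (14, 13)


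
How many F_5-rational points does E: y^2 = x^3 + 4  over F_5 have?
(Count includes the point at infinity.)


For each x in F_5, count y with y^2 = x^3 + 0 x + 4 mod 5:
  x = 0: RHS = 4, y in [2, 3]  -> 2 point(s)
  x = 1: RHS = 0, y in [0]  -> 1 point(s)
  x = 3: RHS = 1, y in [1, 4]  -> 2 point(s)
Affine points: 5. Add the point at infinity: total = 6.

#E(F_5) = 6
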